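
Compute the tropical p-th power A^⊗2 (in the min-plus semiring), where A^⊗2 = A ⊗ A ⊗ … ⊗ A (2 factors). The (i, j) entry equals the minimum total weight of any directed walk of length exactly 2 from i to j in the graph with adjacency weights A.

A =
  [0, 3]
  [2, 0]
A^⊗2 =
  [0, 3]
  [2, 0]

Each entry (A^⊗2)_ij equals the minimum over all length-2 walks i = v_0 → v_1 → … → v_2 = j of Σ_t A[v_t][v_{t+1}]. For example, for (i, j) = (0, 1) we minimise over 2 possible intermediate vertex sequences; the minimum is 3, attained along the walk 0 → 0 → 1.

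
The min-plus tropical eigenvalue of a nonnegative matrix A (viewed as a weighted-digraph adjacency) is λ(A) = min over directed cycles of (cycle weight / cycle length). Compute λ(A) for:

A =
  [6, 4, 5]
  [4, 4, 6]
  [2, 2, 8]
λ(A) = 7/2

Enumerate directed cycles and compute their means (weight / length). Sample:
  cycle 0 → 0: weight = 6, length = 1, mean = 6/1 ≈ 6.000
  cycle 1 → 1: weight = 4, length = 1, mean = 4/1 ≈ 4.000
  cycle 2 → 2: weight = 8, length = 1, mean = 8/1 ≈ 8.000
  cycle 0 → 1 → 0: weight = 8, length = 2, mean = 8/2 ≈ 4.000
  cycle 0 → 2 → 0: weight = 7, length = 2, mean = 7/2 ≈ 3.500
  cycle 1 → 0 → 1: weight = 8, length = 2, mean = 8/2 ≈ 4.000
Minimum mean = 3.500, attained e.g. along the cycle 0 → 2 → 0 with weight 7 and length 2. So λ(A) = 7/2 = 7/2.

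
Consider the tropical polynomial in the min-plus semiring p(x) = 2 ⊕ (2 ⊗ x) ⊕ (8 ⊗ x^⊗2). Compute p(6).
p(6) = 2

A tropical monomial a ⊗ x^⊗i evaluates to a + i · x. Evaluating each term at x = 6:
  Term 0 contributes 2 + 0 · 6 = 2
  Term 1 contributes 2 + 1 · 6 = 8
  Term 2 contributes 8 + 2 · 6 = 20
p(6) = ⊕ of these = min[2, 8, 20] = 2.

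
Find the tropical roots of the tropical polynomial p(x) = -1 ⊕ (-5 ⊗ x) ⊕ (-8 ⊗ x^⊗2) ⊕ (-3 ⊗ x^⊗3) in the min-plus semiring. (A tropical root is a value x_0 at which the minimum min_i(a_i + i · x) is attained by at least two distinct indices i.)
Roots: {-5, 3, 4}

Each tropical root is a break point of the lower envelope of the lines y = a_i + i · x (there are 4 lines, with slopes 0, 1, ..., 3). Only the lines that attain the minimum somewhere contribute to roots; other lines are dominated. Here the surviving (envelope) indices are i = 3, i = 2, i = 1, i = 0.
Intersections between consecutive envelope lines give the roots: for adjacent envelope indices i < j the intersection is x = (a_i − a_j) / (j − i). Reading off the sorted break points: {-5, 3, 4}.
Verification: at each break x_0, at least two indices attain the minimum of min_i(a_i + i · x_0).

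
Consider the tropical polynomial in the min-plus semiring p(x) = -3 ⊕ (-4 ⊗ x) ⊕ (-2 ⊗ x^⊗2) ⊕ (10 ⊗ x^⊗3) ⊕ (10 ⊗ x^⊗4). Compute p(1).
p(1) = -3

A tropical monomial a ⊗ x^⊗i evaluates to a + i · x. Evaluating each term at x = 1:
  Term 0 contributes -3 + 0 · 1 = -3
  Term 1 contributes -4 + 1 · 1 = -3
  Term 2 contributes -2 + 2 · 1 = 0
  Term 3 contributes 10 + 3 · 1 = 13
  Term 4 contributes 10 + 4 · 1 = 14
p(1) = ⊕ of these = min[-3, -3, 0, 13, 14] = -3.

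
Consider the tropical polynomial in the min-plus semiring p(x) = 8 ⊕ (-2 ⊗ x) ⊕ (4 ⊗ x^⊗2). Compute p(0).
p(0) = -2

A tropical monomial a ⊗ x^⊗i evaluates to a + i · x. Evaluating each term at x = 0:
  Term 0 contributes 8 + 0 · 0 = 8
  Term 1 contributes -2 + 1 · 0 = -2
  Term 2 contributes 4 + 2 · 0 = 4
p(0) = ⊕ of these = min[8, -2, 4] = -2.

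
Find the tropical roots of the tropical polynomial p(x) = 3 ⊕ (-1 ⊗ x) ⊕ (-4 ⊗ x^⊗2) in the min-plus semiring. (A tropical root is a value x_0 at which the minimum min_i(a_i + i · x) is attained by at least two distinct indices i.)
Roots: {3, 4}

Each tropical root is a break point of the lower envelope of the lines y = a_i + i · x (there are 3 lines, with slopes 0, 1, ..., 2). Only the lines that attain the minimum somewhere contribute to roots; other lines are dominated. Here the surviving (envelope) indices are i = 2, i = 1, i = 0.
Intersections between consecutive envelope lines give the roots: for adjacent envelope indices i < j the intersection is x = (a_i − a_j) / (j − i). Reading off the sorted break points: {3, 4}.
Verification: at each break x_0, at least two indices attain the minimum of min_i(a_i + i · x_0).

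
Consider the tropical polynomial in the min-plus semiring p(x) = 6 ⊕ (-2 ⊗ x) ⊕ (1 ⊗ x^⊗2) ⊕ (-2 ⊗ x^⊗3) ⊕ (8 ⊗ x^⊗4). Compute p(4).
p(4) = 2

A tropical monomial a ⊗ x^⊗i evaluates to a + i · x. Evaluating each term at x = 4:
  Term 0 contributes 6 + 0 · 4 = 6
  Term 1 contributes -2 + 1 · 4 = 2
  Term 2 contributes 1 + 2 · 4 = 9
  Term 3 contributes -2 + 3 · 4 = 10
  Term 4 contributes 8 + 4 · 4 = 24
p(4) = ⊕ of these = min[6, 2, 9, 10, 24] = 2.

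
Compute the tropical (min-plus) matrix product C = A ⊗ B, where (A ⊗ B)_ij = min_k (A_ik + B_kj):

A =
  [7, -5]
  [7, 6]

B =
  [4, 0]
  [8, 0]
A ⊗ B =
  [3, -5]
  [11, 6]

Apply the min-plus product entry-by-entry:
  C[0][0] = min over k of (A[0][0] + B[0][0] = 7 + 4 = 11, A[0][1] + B[1][0] = -5 + 8 = 3) = 3 (attained at k = 1)
  C[0][1] = min over k of (A[0][0] + B[0][1] = 7 + 0 = 7, A[0][1] + B[1][1] = -5 + 0 = -5) = -5 (attained at k = 1)
  C[1][0] = min over k of (A[1][0] + B[0][0] = 7 + 4 = 11, A[1][1] + B[1][0] = 6 + 8 = 14) = 11 (attained at k = 0)
  C[1][1] = min over k of (A[1][0] + B[0][1] = 7 + 0 = 7, A[1][1] + B[1][1] = 6 + 0 = 6) = 6 (attained at k = 1)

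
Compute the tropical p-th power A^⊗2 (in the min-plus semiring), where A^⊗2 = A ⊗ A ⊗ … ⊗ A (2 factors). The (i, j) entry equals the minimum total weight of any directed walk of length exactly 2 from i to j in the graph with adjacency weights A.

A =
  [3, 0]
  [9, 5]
A^⊗2 =
  [6, 3]
  [12, 9]

Each entry (A^⊗2)_ij equals the minimum over all length-2 walks i = v_0 → v_1 → … → v_2 = j of Σ_t A[v_t][v_{t+1}]. For example, for (i, j) = (0, 1) we minimise over 2 possible intermediate vertex sequences; the minimum is 3, attained along the walk 0 → 0 → 1.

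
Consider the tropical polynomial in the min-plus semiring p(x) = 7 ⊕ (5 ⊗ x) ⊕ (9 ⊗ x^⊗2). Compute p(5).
p(5) = 7

A tropical monomial a ⊗ x^⊗i evaluates to a + i · x. Evaluating each term at x = 5:
  Term 0 contributes 7 + 0 · 5 = 7
  Term 1 contributes 5 + 1 · 5 = 10
  Term 2 contributes 9 + 2 · 5 = 19
p(5) = ⊕ of these = min[7, 10, 19] = 7.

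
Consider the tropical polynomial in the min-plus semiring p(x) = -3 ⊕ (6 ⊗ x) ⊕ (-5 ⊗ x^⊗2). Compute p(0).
p(0) = -5

A tropical monomial a ⊗ x^⊗i evaluates to a + i · x. Evaluating each term at x = 0:
  Term 0 contributes -3 + 0 · 0 = -3
  Term 1 contributes 6 + 1 · 0 = 6
  Term 2 contributes -5 + 2 · 0 = -5
p(0) = ⊕ of these = min[-3, 6, -5] = -5.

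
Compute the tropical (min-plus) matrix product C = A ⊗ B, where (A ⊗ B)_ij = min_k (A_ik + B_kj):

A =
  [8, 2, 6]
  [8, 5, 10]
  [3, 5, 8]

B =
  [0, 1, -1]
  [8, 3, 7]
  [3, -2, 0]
A ⊗ B =
  [8, 4, 6]
  [8, 8, 7]
  [3, 4, 2]

Apply the min-plus product entry-by-entry:
  C[0][0] = min over k of (A[0][0] + B[0][0] = 8 + 0 = 8, A[0][1] + B[1][0] = 2 + 8 = 10, A[0][2] + B[2][0] = 6 + 3 = 9) = 8 (attained at k = 0)
  C[0][1] = min over k of (A[0][0] + B[0][1] = 8 + 1 = 9, A[0][1] + B[1][1] = 2 + 3 = 5, A[0][2] + B[2][1] = 6 + -2 = 4) = 4 (attained at k = 2)
  C[0][2] = min over k of (A[0][0] + B[0][2] = 8 + -1 = 7, A[0][1] + B[1][2] = 2 + 7 = 9, A[0][2] + B[2][2] = 6 + 0 = 6) = 6 (attained at k = 2)
  C[1][0] = min over k of (A[1][0] + B[0][0] = 8 + 0 = 8, A[1][1] + B[1][0] = 5 + 8 = 13, A[1][2] + B[2][0] = 10 + 3 = 13) = 8 (attained at k = 0)
  C[1][1] = min over k of (A[1][0] + B[0][1] = 8 + 1 = 9, A[1][1] + B[1][1] = 5 + 3 = 8, A[1][2] + B[2][1] = 10 + -2 = 8) = 8 (attained at k = 1)
  C[1][2] = min over k of (A[1][0] + B[0][2] = 8 + -1 = 7, A[1][1] + B[1][2] = 5 + 7 = 12, A[1][2] + B[2][2] = 10 + 0 = 10) = 7 (attained at k = 0)
  C[2][0] = min over k of (A[2][0] + B[0][0] = 3 + 0 = 3, A[2][1] + B[1][0] = 5 + 8 = 13, A[2][2] + B[2][0] = 8 + 3 = 11) = 3 (attained at k = 0)
  C[2][1] = min over k of (A[2][0] + B[0][1] = 3 + 1 = 4, A[2][1] + B[1][1] = 5 + 3 = 8, A[2][2] + B[2][1] = 8 + -2 = 6) = 4 (attained at k = 0)
  C[2][2] = min over k of (A[2][0] + B[0][2] = 3 + -1 = 2, A[2][1] + B[1][2] = 5 + 7 = 12, A[2][2] + B[2][2] = 8 + 0 = 8) = 2 (attained at k = 0)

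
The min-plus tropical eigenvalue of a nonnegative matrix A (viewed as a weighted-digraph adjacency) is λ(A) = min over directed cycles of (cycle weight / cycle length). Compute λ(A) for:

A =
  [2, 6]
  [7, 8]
λ(A) = 2

Enumerate directed cycles and compute their means (weight / length). Sample:
  cycle 0 → 0: weight = 2, length = 1, mean = 2/1 ≈ 2.000
  cycle 1 → 1: weight = 8, length = 1, mean = 8/1 ≈ 8.000
  cycle 0 → 1 → 0: weight = 13, length = 2, mean = 13/2 ≈ 6.500
  cycle 1 → 0 → 1: weight = 13, length = 2, mean = 13/2 ≈ 6.500
Minimum mean = 2.000, attained e.g. along the cycle 0 → 0 with weight 2 and length 1. So λ(A) = 2/1 = 2.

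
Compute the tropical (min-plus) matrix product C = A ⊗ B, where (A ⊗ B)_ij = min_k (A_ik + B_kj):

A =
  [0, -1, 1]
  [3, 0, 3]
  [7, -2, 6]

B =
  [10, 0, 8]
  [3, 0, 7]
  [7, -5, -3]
A ⊗ B =
  [2, -4, -2]
  [3, -2, 0]
  [1, -2, 3]

Apply the min-plus product entry-by-entry:
  C[0][0] = min over k of (A[0][0] + B[0][0] = 0 + 10 = 10, A[0][1] + B[1][0] = -1 + 3 = 2, A[0][2] + B[2][0] = 1 + 7 = 8) = 2 (attained at k = 1)
  C[0][1] = min over k of (A[0][0] + B[0][1] = 0 + 0 = 0, A[0][1] + B[1][1] = -1 + 0 = -1, A[0][2] + B[2][1] = 1 + -5 = -4) = -4 (attained at k = 2)
  C[0][2] = min over k of (A[0][0] + B[0][2] = 0 + 8 = 8, A[0][1] + B[1][2] = -1 + 7 = 6, A[0][2] + B[2][2] = 1 + -3 = -2) = -2 (attained at k = 2)
  C[1][0] = min over k of (A[1][0] + B[0][0] = 3 + 10 = 13, A[1][1] + B[1][0] = 0 + 3 = 3, A[1][2] + B[2][0] = 3 + 7 = 10) = 3 (attained at k = 1)
  C[1][1] = min over k of (A[1][0] + B[0][1] = 3 + 0 = 3, A[1][1] + B[1][1] = 0 + 0 = 0, A[1][2] + B[2][1] = 3 + -5 = -2) = -2 (attained at k = 2)
  C[1][2] = min over k of (A[1][0] + B[0][2] = 3 + 8 = 11, A[1][1] + B[1][2] = 0 + 7 = 7, A[1][2] + B[2][2] = 3 + -3 = 0) = 0 (attained at k = 2)
  C[2][0] = min over k of (A[2][0] + B[0][0] = 7 + 10 = 17, A[2][1] + B[1][0] = -2 + 3 = 1, A[2][2] + B[2][0] = 6 + 7 = 13) = 1 (attained at k = 1)
  C[2][1] = min over k of (A[2][0] + B[0][1] = 7 + 0 = 7, A[2][1] + B[1][1] = -2 + 0 = -2, A[2][2] + B[2][1] = 6 + -5 = 1) = -2 (attained at k = 1)
  C[2][2] = min over k of (A[2][0] + B[0][2] = 7 + 8 = 15, A[2][1] + B[1][2] = -2 + 7 = 5, A[2][2] + B[2][2] = 6 + -3 = 3) = 3 (attained at k = 2)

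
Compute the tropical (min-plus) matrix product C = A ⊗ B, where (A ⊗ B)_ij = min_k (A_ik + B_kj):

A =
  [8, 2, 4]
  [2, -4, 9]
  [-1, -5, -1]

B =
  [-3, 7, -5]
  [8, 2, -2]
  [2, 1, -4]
A ⊗ B =
  [5, 4, 0]
  [-1, -2, -6]
  [-4, -3, -7]

Apply the min-plus product entry-by-entry:
  C[0][0] = min over k of (A[0][0] + B[0][0] = 8 + -3 = 5, A[0][1] + B[1][0] = 2 + 8 = 10, A[0][2] + B[2][0] = 4 + 2 = 6) = 5 (attained at k = 0)
  C[0][1] = min over k of (A[0][0] + B[0][1] = 8 + 7 = 15, A[0][1] + B[1][1] = 2 + 2 = 4, A[0][2] + B[2][1] = 4 + 1 = 5) = 4 (attained at k = 1)
  C[0][2] = min over k of (A[0][0] + B[0][2] = 8 + -5 = 3, A[0][1] + B[1][2] = 2 + -2 = 0, A[0][2] + B[2][2] = 4 + -4 = 0) = 0 (attained at k = 1)
  C[1][0] = min over k of (A[1][0] + B[0][0] = 2 + -3 = -1, A[1][1] + B[1][0] = -4 + 8 = 4, A[1][2] + B[2][0] = 9 + 2 = 11) = -1 (attained at k = 0)
  C[1][1] = min over k of (A[1][0] + B[0][1] = 2 + 7 = 9, A[1][1] + B[1][1] = -4 + 2 = -2, A[1][2] + B[2][1] = 9 + 1 = 10) = -2 (attained at k = 1)
  C[1][2] = min over k of (A[1][0] + B[0][2] = 2 + -5 = -3, A[1][1] + B[1][2] = -4 + -2 = -6, A[1][2] + B[2][2] = 9 + -4 = 5) = -6 (attained at k = 1)
  C[2][0] = min over k of (A[2][0] + B[0][0] = -1 + -3 = -4, A[2][1] + B[1][0] = -5 + 8 = 3, A[2][2] + B[2][0] = -1 + 2 = 1) = -4 (attained at k = 0)
  C[2][1] = min over k of (A[2][0] + B[0][1] = -1 + 7 = 6, A[2][1] + B[1][1] = -5 + 2 = -3, A[2][2] + B[2][1] = -1 + 1 = 0) = -3 (attained at k = 1)
  C[2][2] = min over k of (A[2][0] + B[0][2] = -1 + -5 = -6, A[2][1] + B[1][2] = -5 + -2 = -7, A[2][2] + B[2][2] = -1 + -4 = -5) = -7 (attained at k = 1)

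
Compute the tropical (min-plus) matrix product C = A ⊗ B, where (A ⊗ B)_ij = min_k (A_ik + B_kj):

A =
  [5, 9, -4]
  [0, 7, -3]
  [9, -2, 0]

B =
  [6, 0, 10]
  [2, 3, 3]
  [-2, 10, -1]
A ⊗ B =
  [-6, 5, -5]
  [-5, 0, -4]
  [-2, 1, -1]

Apply the min-plus product entry-by-entry:
  C[0][0] = min over k of (A[0][0] + B[0][0] = 5 + 6 = 11, A[0][1] + B[1][0] = 9 + 2 = 11, A[0][2] + B[2][0] = -4 + -2 = -6) = -6 (attained at k = 2)
  C[0][1] = min over k of (A[0][0] + B[0][1] = 5 + 0 = 5, A[0][1] + B[1][1] = 9 + 3 = 12, A[0][2] + B[2][1] = -4 + 10 = 6) = 5 (attained at k = 0)
  C[0][2] = min over k of (A[0][0] + B[0][2] = 5 + 10 = 15, A[0][1] + B[1][2] = 9 + 3 = 12, A[0][2] + B[2][2] = -4 + -1 = -5) = -5 (attained at k = 2)
  C[1][0] = min over k of (A[1][0] + B[0][0] = 0 + 6 = 6, A[1][1] + B[1][0] = 7 + 2 = 9, A[1][2] + B[2][0] = -3 + -2 = -5) = -5 (attained at k = 2)
  C[1][1] = min over k of (A[1][0] + B[0][1] = 0 + 0 = 0, A[1][1] + B[1][1] = 7 + 3 = 10, A[1][2] + B[2][1] = -3 + 10 = 7) = 0 (attained at k = 0)
  C[1][2] = min over k of (A[1][0] + B[0][2] = 0 + 10 = 10, A[1][1] + B[1][2] = 7 + 3 = 10, A[1][2] + B[2][2] = -3 + -1 = -4) = -4 (attained at k = 2)
  C[2][0] = min over k of (A[2][0] + B[0][0] = 9 + 6 = 15, A[2][1] + B[1][0] = -2 + 2 = 0, A[2][2] + B[2][0] = 0 + -2 = -2) = -2 (attained at k = 2)
  C[2][1] = min over k of (A[2][0] + B[0][1] = 9 + 0 = 9, A[2][1] + B[1][1] = -2 + 3 = 1, A[2][2] + B[2][1] = 0 + 10 = 10) = 1 (attained at k = 1)
  C[2][2] = min over k of (A[2][0] + B[0][2] = 9 + 10 = 19, A[2][1] + B[1][2] = -2 + 3 = 1, A[2][2] + B[2][2] = 0 + -1 = -1) = -1 (attained at k = 2)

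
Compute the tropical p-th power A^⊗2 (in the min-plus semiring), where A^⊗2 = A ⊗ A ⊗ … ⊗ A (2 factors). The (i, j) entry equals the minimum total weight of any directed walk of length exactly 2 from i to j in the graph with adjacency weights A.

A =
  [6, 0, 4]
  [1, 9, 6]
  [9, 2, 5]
A^⊗2 =
  [1, 6, 6]
  [7, 1, 5]
  [3, 7, 8]

Each entry (A^⊗2)_ij equals the minimum over all length-2 walks i = v_0 → v_1 → … → v_2 = j of Σ_t A[v_t][v_{t+1}]. For example, for (i, j) = (0, 2) we minimise over 3 possible intermediate vertex sequences; the minimum is 6, attained along the walk 0 → 1 → 2.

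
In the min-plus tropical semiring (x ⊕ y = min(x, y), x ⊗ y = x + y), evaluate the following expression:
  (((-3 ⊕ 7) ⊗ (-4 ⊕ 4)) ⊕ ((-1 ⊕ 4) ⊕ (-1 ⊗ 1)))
(((-3 ⊕ 7) ⊗ (-4 ⊕ 4)) ⊕ ((-1 ⊕ 4) ⊕ (-1 ⊗ 1))) = -7

Expand innermost to outermost. Recall ⊕ takes the minimum of its arguments and ⊗ takes their sum. Working out the expression (((-3 ⊕ 7) ⊗ (-4 ⊕ 4)) ⊕ ((-1 ⊕ 4) ⊕ (-1 ⊗ 1))) gives -7.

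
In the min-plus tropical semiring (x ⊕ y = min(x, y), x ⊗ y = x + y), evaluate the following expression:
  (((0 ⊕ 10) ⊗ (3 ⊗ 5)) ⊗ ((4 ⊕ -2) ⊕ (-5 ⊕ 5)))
(((0 ⊕ 10) ⊗ (3 ⊗ 5)) ⊗ ((4 ⊕ -2) ⊕ (-5 ⊕ 5))) = 3

Expand innermost to outermost. Recall ⊕ takes the minimum of its arguments and ⊗ takes their sum. Working out the expression (((0 ⊕ 10) ⊗ (3 ⊗ 5)) ⊗ ((4 ⊕ -2) ⊕ (-5 ⊕ 5))) gives 3.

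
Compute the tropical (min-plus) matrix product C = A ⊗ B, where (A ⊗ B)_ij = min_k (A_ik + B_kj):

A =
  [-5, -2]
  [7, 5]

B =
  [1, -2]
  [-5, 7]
A ⊗ B =
  [-7, -7]
  [0, 5]

Apply the min-plus product entry-by-entry:
  C[0][0] = min over k of (A[0][0] + B[0][0] = -5 + 1 = -4, A[0][1] + B[1][0] = -2 + -5 = -7) = -7 (attained at k = 1)
  C[0][1] = min over k of (A[0][0] + B[0][1] = -5 + -2 = -7, A[0][1] + B[1][1] = -2 + 7 = 5) = -7 (attained at k = 0)
  C[1][0] = min over k of (A[1][0] + B[0][0] = 7 + 1 = 8, A[1][1] + B[1][0] = 5 + -5 = 0) = 0 (attained at k = 1)
  C[1][1] = min over k of (A[1][0] + B[0][1] = 7 + -2 = 5, A[1][1] + B[1][1] = 5 + 7 = 12) = 5 (attained at k = 0)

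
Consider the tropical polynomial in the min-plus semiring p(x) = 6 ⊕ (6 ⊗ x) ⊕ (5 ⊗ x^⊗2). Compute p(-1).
p(-1) = 3

A tropical monomial a ⊗ x^⊗i evaluates to a + i · x. Evaluating each term at x = -1:
  Term 0 contributes 6 + 0 · -1 = 6
  Term 1 contributes 6 + 1 · -1 = 5
  Term 2 contributes 5 + 2 · -1 = 3
p(-1) = ⊕ of these = min[6, 5, 3] = 3.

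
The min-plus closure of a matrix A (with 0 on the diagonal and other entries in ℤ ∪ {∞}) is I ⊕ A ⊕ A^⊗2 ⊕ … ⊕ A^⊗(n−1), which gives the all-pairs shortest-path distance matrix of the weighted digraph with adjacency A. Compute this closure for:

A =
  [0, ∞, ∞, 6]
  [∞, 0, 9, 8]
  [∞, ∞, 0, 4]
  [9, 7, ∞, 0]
Closure =
  [0, 13, 22, 6]
  [17, 0, 9, 8]
  [13, 11, 0, 4]
  [9, 7, 16, 0]

This is the Floyd-Warshall all-pairs shortest-path computation. For each intermediate vertex k = 0, 1, …, 3, update dist[i][j] ← min(dist[i][j], dist[i][k] + dist[k][j]). The final matrix gives, for each (i, j), the minimum total weight of any directed path from i to j (possibly empty when i = j).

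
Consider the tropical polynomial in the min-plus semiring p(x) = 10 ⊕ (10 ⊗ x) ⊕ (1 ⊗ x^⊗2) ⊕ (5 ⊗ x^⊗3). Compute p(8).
p(8) = 10

A tropical monomial a ⊗ x^⊗i evaluates to a + i · x. Evaluating each term at x = 8:
  Term 0 contributes 10 + 0 · 8 = 10
  Term 1 contributes 10 + 1 · 8 = 18
  Term 2 contributes 1 + 2 · 8 = 17
  Term 3 contributes 5 + 3 · 8 = 29
p(8) = ⊕ of these = min[10, 18, 17, 29] = 10.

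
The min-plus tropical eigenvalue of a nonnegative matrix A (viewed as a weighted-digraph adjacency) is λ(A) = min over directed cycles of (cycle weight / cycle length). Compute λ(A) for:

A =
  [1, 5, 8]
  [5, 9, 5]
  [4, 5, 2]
λ(A) = 1

Enumerate directed cycles and compute their means (weight / length). Sample:
  cycle 0 → 0: weight = 1, length = 1, mean = 1/1 ≈ 1.000
  cycle 1 → 1: weight = 9, length = 1, mean = 9/1 ≈ 9.000
  cycle 2 → 2: weight = 2, length = 1, mean = 2/1 ≈ 2.000
  cycle 0 → 1 → 0: weight = 10, length = 2, mean = 10/2 ≈ 5.000
  cycle 0 → 2 → 0: weight = 12, length = 2, mean = 12/2 ≈ 6.000
  cycle 1 → 0 → 1: weight = 10, length = 2, mean = 10/2 ≈ 5.000
Minimum mean = 1.000, attained e.g. along the cycle 0 → 0 with weight 1 and length 1. So λ(A) = 1/1 = 1.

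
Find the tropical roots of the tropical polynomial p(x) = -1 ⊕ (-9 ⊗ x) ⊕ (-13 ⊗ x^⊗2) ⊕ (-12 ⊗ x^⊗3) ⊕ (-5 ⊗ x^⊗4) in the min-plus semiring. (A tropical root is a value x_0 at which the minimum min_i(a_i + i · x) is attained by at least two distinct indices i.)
Roots: {-7, -1, 4, 8}

Each tropical root is a break point of the lower envelope of the lines y = a_i + i · x (there are 5 lines, with slopes 0, 1, ..., 4). Only the lines that attain the minimum somewhere contribute to roots; other lines are dominated. Here the surviving (envelope) indices are i = 4, i = 3, i = 2, i = 1, i = 0.
Intersections between consecutive envelope lines give the roots: for adjacent envelope indices i < j the intersection is x = (a_i − a_j) / (j − i). Reading off the sorted break points: {-7, -1, 4, 8}.
Verification: at each break x_0, at least two indices attain the minimum of min_i(a_i + i · x_0).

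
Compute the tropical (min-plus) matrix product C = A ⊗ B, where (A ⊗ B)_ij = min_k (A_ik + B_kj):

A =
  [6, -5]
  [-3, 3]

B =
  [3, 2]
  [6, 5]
A ⊗ B =
  [1, 0]
  [0, -1]

Apply the min-plus product entry-by-entry:
  C[0][0] = min over k of (A[0][0] + B[0][0] = 6 + 3 = 9, A[0][1] + B[1][0] = -5 + 6 = 1) = 1 (attained at k = 1)
  C[0][1] = min over k of (A[0][0] + B[0][1] = 6 + 2 = 8, A[0][1] + B[1][1] = -5 + 5 = 0) = 0 (attained at k = 1)
  C[1][0] = min over k of (A[1][0] + B[0][0] = -3 + 3 = 0, A[1][1] + B[1][0] = 3 + 6 = 9) = 0 (attained at k = 0)
  C[1][1] = min over k of (A[1][0] + B[0][1] = -3 + 2 = -1, A[1][1] + B[1][1] = 3 + 5 = 8) = -1 (attained at k = 0)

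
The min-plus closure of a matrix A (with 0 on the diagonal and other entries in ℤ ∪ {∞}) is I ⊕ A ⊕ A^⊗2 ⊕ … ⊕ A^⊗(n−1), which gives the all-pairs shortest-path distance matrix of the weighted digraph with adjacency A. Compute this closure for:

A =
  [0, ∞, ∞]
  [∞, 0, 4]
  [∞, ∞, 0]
Closure =
  [0, ∞, ∞]
  [∞, 0, 4]
  [∞, ∞, 0]

This is the Floyd-Warshall all-pairs shortest-path computation. For each intermediate vertex k = 0, 1, …, 2, update dist[i][j] ← min(dist[i][j], dist[i][k] + dist[k][j]). The final matrix gives, for each (i, j), the minimum total weight of any directed path from i to j (possibly empty when i = j).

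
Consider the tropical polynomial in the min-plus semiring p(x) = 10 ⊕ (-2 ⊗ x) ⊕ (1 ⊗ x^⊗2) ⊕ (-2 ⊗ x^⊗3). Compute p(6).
p(6) = 4

A tropical monomial a ⊗ x^⊗i evaluates to a + i · x. Evaluating each term at x = 6:
  Term 0 contributes 10 + 0 · 6 = 10
  Term 1 contributes -2 + 1 · 6 = 4
  Term 2 contributes 1 + 2 · 6 = 13
  Term 3 contributes -2 + 3 · 6 = 16
p(6) = ⊕ of these = min[10, 4, 13, 16] = 4.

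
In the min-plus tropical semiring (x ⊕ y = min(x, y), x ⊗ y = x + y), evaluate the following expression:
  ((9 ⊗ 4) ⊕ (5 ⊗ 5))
((9 ⊗ 4) ⊕ (5 ⊗ 5)) = 10

Expand innermost to outermost. Recall ⊕ takes the minimum of its arguments and ⊗ takes their sum. Working out the expression ((9 ⊗ 4) ⊕ (5 ⊗ 5)) gives 10.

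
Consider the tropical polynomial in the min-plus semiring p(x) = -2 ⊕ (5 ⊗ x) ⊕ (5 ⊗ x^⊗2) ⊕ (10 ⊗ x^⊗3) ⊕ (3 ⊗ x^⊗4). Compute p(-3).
p(-3) = -9

A tropical monomial a ⊗ x^⊗i evaluates to a + i · x. Evaluating each term at x = -3:
  Term 0 contributes -2 + 0 · -3 = -2
  Term 1 contributes 5 + 1 · -3 = 2
  Term 2 contributes 5 + 2 · -3 = -1
  Term 3 contributes 10 + 3 · -3 = 1
  Term 4 contributes 3 + 4 · -3 = -9
p(-3) = ⊕ of these = min[-2, 2, -1, 1, -9] = -9.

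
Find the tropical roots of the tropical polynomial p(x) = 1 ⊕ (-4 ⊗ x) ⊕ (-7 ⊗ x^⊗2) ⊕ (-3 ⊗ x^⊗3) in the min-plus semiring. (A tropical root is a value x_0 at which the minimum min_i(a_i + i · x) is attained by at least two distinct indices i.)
Roots: {-4, 3, 5}

Each tropical root is a break point of the lower envelope of the lines y = a_i + i · x (there are 4 lines, with slopes 0, 1, ..., 3). Only the lines that attain the minimum somewhere contribute to roots; other lines are dominated. Here the surviving (envelope) indices are i = 3, i = 2, i = 1, i = 0.
Intersections between consecutive envelope lines give the roots: for adjacent envelope indices i < j the intersection is x = (a_i − a_j) / (j − i). Reading off the sorted break points: {-4, 3, 5}.
Verification: at each break x_0, at least two indices attain the minimum of min_i(a_i + i · x_0).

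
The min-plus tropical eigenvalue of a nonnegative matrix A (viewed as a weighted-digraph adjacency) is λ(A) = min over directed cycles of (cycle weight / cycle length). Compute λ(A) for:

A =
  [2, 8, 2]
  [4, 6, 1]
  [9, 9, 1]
λ(A) = 1

Enumerate directed cycles and compute their means (weight / length). Sample:
  cycle 0 → 0: weight = 2, length = 1, mean = 2/1 ≈ 2.000
  cycle 1 → 1: weight = 6, length = 1, mean = 6/1 ≈ 6.000
  cycle 2 → 2: weight = 1, length = 1, mean = 1/1 ≈ 1.000
  cycle 0 → 1 → 0: weight = 12, length = 2, mean = 12/2 ≈ 6.000
  cycle 0 → 2 → 0: weight = 11, length = 2, mean = 11/2 ≈ 5.500
  cycle 1 → 0 → 1: weight = 12, length = 2, mean = 12/2 ≈ 6.000
Minimum mean = 1.000, attained e.g. along the cycle 2 → 2 with weight 1 and length 1. So λ(A) = 1/1 = 1.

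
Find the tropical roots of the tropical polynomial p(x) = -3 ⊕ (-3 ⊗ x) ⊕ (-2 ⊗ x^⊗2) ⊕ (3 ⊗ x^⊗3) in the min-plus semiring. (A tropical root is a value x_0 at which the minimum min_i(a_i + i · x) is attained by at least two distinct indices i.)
Roots: {-5, -1, 0}

Each tropical root is a break point of the lower envelope of the lines y = a_i + i · x (there are 4 lines, with slopes 0, 1, ..., 3). Only the lines that attain the minimum somewhere contribute to roots; other lines are dominated. Here the surviving (envelope) indices are i = 3, i = 2, i = 1, i = 0.
Intersections between consecutive envelope lines give the roots: for adjacent envelope indices i < j the intersection is x = (a_i − a_j) / (j − i). Reading off the sorted break points: {-5, -1, 0}.
Verification: at each break x_0, at least two indices attain the minimum of min_i(a_i + i · x_0).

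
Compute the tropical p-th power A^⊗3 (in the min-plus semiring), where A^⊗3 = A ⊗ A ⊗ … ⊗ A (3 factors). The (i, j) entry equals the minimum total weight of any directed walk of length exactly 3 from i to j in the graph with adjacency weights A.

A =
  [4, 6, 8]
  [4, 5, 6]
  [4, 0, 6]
A^⊗3 =
  [12, 12, 14]
  [10, 11, 12]
  [8, 6, 11]

Each entry (A^⊗3)_ij equals the minimum over all length-3 walks i = v_0 → v_1 → … → v_3 = j of Σ_t A[v_t][v_{t+1}]. For example, for (i, j) = (0, 2) we minimise over 9 possible intermediate vertex sequences; the minimum is 14, attained along the walk 0 → 2 → 1 → 2.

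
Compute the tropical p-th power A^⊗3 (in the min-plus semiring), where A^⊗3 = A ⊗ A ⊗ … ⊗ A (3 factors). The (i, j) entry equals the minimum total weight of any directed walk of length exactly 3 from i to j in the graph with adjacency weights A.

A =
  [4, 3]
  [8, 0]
A^⊗3 =
  [11, 3]
  [8, 0]

Each entry (A^⊗3)_ij equals the minimum over all length-3 walks i = v_0 → v_1 → … → v_3 = j of Σ_t A[v_t][v_{t+1}]. For example, for (i, j) = (0, 1) we minimise over 4 possible intermediate vertex sequences; the minimum is 3, attained along the walk 0 → 1 → 1 → 1.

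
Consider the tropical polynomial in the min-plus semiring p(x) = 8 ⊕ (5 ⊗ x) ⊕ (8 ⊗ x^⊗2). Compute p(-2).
p(-2) = 3

A tropical monomial a ⊗ x^⊗i evaluates to a + i · x. Evaluating each term at x = -2:
  Term 0 contributes 8 + 0 · -2 = 8
  Term 1 contributes 5 + 1 · -2 = 3
  Term 2 contributes 8 + 2 · -2 = 4
p(-2) = ⊕ of these = min[8, 3, 4] = 3.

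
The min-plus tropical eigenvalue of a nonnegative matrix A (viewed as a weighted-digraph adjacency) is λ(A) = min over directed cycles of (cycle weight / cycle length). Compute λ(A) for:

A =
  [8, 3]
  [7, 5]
λ(A) = 5

Enumerate directed cycles and compute their means (weight / length). Sample:
  cycle 0 → 0: weight = 8, length = 1, mean = 8/1 ≈ 8.000
  cycle 1 → 1: weight = 5, length = 1, mean = 5/1 ≈ 5.000
  cycle 0 → 1 → 0: weight = 10, length = 2, mean = 10/2 ≈ 5.000
  cycle 1 → 0 → 1: weight = 10, length = 2, mean = 10/2 ≈ 5.000
Minimum mean = 5.000, attained e.g. along the cycle 1 → 1 with weight 5 and length 1. So λ(A) = 5/1 = 5.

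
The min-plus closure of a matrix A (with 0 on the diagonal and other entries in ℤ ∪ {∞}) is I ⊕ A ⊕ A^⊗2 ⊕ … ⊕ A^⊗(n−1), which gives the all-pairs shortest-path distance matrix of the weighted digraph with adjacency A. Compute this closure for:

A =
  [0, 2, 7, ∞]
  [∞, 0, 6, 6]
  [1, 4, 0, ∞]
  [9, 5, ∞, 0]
Closure =
  [0, 2, 7, 8]
  [7, 0, 6, 6]
  [1, 3, 0, 9]
  [9, 5, 11, 0]

This is the Floyd-Warshall all-pairs shortest-path computation. For each intermediate vertex k = 0, 1, …, 3, update dist[i][j] ← min(dist[i][j], dist[i][k] + dist[k][j]). The final matrix gives, for each (i, j), the minimum total weight of any directed path from i to j (possibly empty when i = j).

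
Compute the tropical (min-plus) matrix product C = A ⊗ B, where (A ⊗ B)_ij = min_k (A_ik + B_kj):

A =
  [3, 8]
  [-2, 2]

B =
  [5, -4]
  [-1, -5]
A ⊗ B =
  [7, -1]
  [1, -6]

Apply the min-plus product entry-by-entry:
  C[0][0] = min over k of (A[0][0] + B[0][0] = 3 + 5 = 8, A[0][1] + B[1][0] = 8 + -1 = 7) = 7 (attained at k = 1)
  C[0][1] = min over k of (A[0][0] + B[0][1] = 3 + -4 = -1, A[0][1] + B[1][1] = 8 + -5 = 3) = -1 (attained at k = 0)
  C[1][0] = min over k of (A[1][0] + B[0][0] = -2 + 5 = 3, A[1][1] + B[1][0] = 2 + -1 = 1) = 1 (attained at k = 1)
  C[1][1] = min over k of (A[1][0] + B[0][1] = -2 + -4 = -6, A[1][1] + B[1][1] = 2 + -5 = -3) = -6 (attained at k = 0)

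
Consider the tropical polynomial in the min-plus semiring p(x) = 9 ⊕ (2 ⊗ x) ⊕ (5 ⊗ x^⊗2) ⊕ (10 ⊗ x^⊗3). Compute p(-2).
p(-2) = 0

A tropical monomial a ⊗ x^⊗i evaluates to a + i · x. Evaluating each term at x = -2:
  Term 0 contributes 9 + 0 · -2 = 9
  Term 1 contributes 2 + 1 · -2 = 0
  Term 2 contributes 5 + 2 · -2 = 1
  Term 3 contributes 10 + 3 · -2 = 4
p(-2) = ⊕ of these = min[9, 0, 1, 4] = 0.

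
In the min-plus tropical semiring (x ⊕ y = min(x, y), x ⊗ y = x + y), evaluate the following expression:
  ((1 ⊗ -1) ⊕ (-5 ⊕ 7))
((1 ⊗ -1) ⊕ (-5 ⊕ 7)) = -5

Expand innermost to outermost. Recall ⊕ takes the minimum of its arguments and ⊗ takes their sum. Working out the expression ((1 ⊗ -1) ⊕ (-5 ⊕ 7)) gives -5.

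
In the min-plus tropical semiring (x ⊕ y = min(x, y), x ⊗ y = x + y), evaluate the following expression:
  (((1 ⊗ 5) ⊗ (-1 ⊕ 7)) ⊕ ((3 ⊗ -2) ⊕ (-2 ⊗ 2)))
(((1 ⊗ 5) ⊗ (-1 ⊕ 7)) ⊕ ((3 ⊗ -2) ⊕ (-2 ⊗ 2))) = 0

Expand innermost to outermost. Recall ⊕ takes the minimum of its arguments and ⊗ takes their sum. Working out the expression (((1 ⊗ 5) ⊗ (-1 ⊕ 7)) ⊕ ((3 ⊗ -2) ⊕ (-2 ⊗ 2))) gives 0.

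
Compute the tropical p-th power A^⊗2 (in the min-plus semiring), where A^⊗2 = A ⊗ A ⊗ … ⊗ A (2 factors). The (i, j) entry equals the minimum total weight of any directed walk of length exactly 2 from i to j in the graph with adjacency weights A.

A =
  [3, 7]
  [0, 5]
A^⊗2 =
  [6, 10]
  [3, 7]

Each entry (A^⊗2)_ij equals the minimum over all length-2 walks i = v_0 → v_1 → … → v_2 = j of Σ_t A[v_t][v_{t+1}]. For example, for (i, j) = (0, 1) we minimise over 2 possible intermediate vertex sequences; the minimum is 10, attained along the walk 0 → 0 → 1.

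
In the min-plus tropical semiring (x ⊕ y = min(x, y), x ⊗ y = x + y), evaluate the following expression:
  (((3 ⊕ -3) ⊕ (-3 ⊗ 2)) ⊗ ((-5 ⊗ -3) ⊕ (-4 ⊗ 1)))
(((3 ⊕ -3) ⊕ (-3 ⊗ 2)) ⊗ ((-5 ⊗ -3) ⊕ (-4 ⊗ 1))) = -11

Expand innermost to outermost. Recall ⊕ takes the minimum of its arguments and ⊗ takes their sum. Working out the expression (((3 ⊕ -3) ⊕ (-3 ⊗ 2)) ⊗ ((-5 ⊗ -3) ⊕ (-4 ⊗ 1))) gives -11.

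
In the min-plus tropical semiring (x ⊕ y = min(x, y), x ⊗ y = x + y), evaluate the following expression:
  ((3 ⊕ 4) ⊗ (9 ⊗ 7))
((3 ⊕ 4) ⊗ (9 ⊗ 7)) = 19

Expand innermost to outermost. Recall ⊕ takes the minimum of its arguments and ⊗ takes their sum. Working out the expression ((3 ⊕ 4) ⊗ (9 ⊗ 7)) gives 19.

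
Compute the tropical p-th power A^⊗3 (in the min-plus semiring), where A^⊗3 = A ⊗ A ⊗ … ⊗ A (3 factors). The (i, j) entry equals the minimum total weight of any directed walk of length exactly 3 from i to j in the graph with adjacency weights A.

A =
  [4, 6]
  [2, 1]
A^⊗3 =
  [9, 8]
  [4, 3]

Each entry (A^⊗3)_ij equals the minimum over all length-3 walks i = v_0 → v_1 → … → v_3 = j of Σ_t A[v_t][v_{t+1}]. For example, for (i, j) = (0, 1) we minimise over 4 possible intermediate vertex sequences; the minimum is 8, attained along the walk 0 → 1 → 1 → 1.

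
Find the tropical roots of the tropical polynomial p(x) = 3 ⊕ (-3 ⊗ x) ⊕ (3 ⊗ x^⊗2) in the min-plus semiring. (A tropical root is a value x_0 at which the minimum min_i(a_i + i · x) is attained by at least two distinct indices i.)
Roots: {-6, 6}

Each tropical root is a break point of the lower envelope of the lines y = a_i + i · x (there are 3 lines, with slopes 0, 1, ..., 2). Only the lines that attain the minimum somewhere contribute to roots; other lines are dominated. Here the surviving (envelope) indices are i = 2, i = 1, i = 0.
Intersections between consecutive envelope lines give the roots: for adjacent envelope indices i < j the intersection is x = (a_i − a_j) / (j − i). Reading off the sorted break points: {-6, 6}.
Verification: at each break x_0, at least two indices attain the minimum of min_i(a_i + i · x_0).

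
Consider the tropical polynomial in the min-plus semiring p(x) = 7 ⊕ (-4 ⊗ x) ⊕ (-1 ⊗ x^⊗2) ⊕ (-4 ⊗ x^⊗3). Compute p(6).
p(6) = 2

A tropical monomial a ⊗ x^⊗i evaluates to a + i · x. Evaluating each term at x = 6:
  Term 0 contributes 7 + 0 · 6 = 7
  Term 1 contributes -4 + 1 · 6 = 2
  Term 2 contributes -1 + 2 · 6 = 11
  Term 3 contributes -4 + 3 · 6 = 14
p(6) = ⊕ of these = min[7, 2, 11, 14] = 2.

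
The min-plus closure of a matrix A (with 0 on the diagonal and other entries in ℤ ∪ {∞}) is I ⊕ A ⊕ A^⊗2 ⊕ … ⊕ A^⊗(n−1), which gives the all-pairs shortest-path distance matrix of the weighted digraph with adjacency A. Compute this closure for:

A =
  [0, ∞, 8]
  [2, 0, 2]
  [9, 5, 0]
Closure =
  [0, 13, 8]
  [2, 0, 2]
  [7, 5, 0]

This is the Floyd-Warshall all-pairs shortest-path computation. For each intermediate vertex k = 0, 1, …, 2, update dist[i][j] ← min(dist[i][j], dist[i][k] + dist[k][j]). The final matrix gives, for each (i, j), the minimum total weight of any directed path from i to j (possibly empty when i = j).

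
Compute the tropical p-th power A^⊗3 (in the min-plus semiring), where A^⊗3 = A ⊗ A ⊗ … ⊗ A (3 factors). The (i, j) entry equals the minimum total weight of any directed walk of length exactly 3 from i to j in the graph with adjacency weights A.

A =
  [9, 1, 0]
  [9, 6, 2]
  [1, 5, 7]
A^⊗3 =
  [4, 2, 1]
  [9, 4, 3]
  [2, 6, 4]

Each entry (A^⊗3)_ij equals the minimum over all length-3 walks i = v_0 → v_1 → … → v_3 = j of Σ_t A[v_t][v_{t+1}]. For example, for (i, j) = (0, 2) we minimise over 9 possible intermediate vertex sequences; the minimum is 1, attained along the walk 0 → 2 → 0 → 2.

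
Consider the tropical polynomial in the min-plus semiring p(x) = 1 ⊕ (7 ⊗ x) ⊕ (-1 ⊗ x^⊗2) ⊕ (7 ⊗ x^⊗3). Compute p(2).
p(2) = 1

A tropical monomial a ⊗ x^⊗i evaluates to a + i · x. Evaluating each term at x = 2:
  Term 0 contributes 1 + 0 · 2 = 1
  Term 1 contributes 7 + 1 · 2 = 9
  Term 2 contributes -1 + 2 · 2 = 3
  Term 3 contributes 7 + 3 · 2 = 13
p(2) = ⊕ of these = min[1, 9, 3, 13] = 1.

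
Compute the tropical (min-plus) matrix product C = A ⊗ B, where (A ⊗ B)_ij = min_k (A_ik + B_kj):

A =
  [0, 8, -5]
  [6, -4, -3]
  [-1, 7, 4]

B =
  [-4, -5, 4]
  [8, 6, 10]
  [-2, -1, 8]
A ⊗ B =
  [-7, -6, 3]
  [-5, -4, 5]
  [-5, -6, 3]

Apply the min-plus product entry-by-entry:
  C[0][0] = min over k of (A[0][0] + B[0][0] = 0 + -4 = -4, A[0][1] + B[1][0] = 8 + 8 = 16, A[0][2] + B[2][0] = -5 + -2 = -7) = -7 (attained at k = 2)
  C[0][1] = min over k of (A[0][0] + B[0][1] = 0 + -5 = -5, A[0][1] + B[1][1] = 8 + 6 = 14, A[0][2] + B[2][1] = -5 + -1 = -6) = -6 (attained at k = 2)
  C[0][2] = min over k of (A[0][0] + B[0][2] = 0 + 4 = 4, A[0][1] + B[1][2] = 8 + 10 = 18, A[0][2] + B[2][2] = -5 + 8 = 3) = 3 (attained at k = 2)
  C[1][0] = min over k of (A[1][0] + B[0][0] = 6 + -4 = 2, A[1][1] + B[1][0] = -4 + 8 = 4, A[1][2] + B[2][0] = -3 + -2 = -5) = -5 (attained at k = 2)
  C[1][1] = min over k of (A[1][0] + B[0][1] = 6 + -5 = 1, A[1][1] + B[1][1] = -4 + 6 = 2, A[1][2] + B[2][1] = -3 + -1 = -4) = -4 (attained at k = 2)
  C[1][2] = min over k of (A[1][0] + B[0][2] = 6 + 4 = 10, A[1][1] + B[1][2] = -4 + 10 = 6, A[1][2] + B[2][2] = -3 + 8 = 5) = 5 (attained at k = 2)
  C[2][0] = min over k of (A[2][0] + B[0][0] = -1 + -4 = -5, A[2][1] + B[1][0] = 7 + 8 = 15, A[2][2] + B[2][0] = 4 + -2 = 2) = -5 (attained at k = 0)
  C[2][1] = min over k of (A[2][0] + B[0][1] = -1 + -5 = -6, A[2][1] + B[1][1] = 7 + 6 = 13, A[2][2] + B[2][1] = 4 + -1 = 3) = -6 (attained at k = 0)
  C[2][2] = min over k of (A[2][0] + B[0][2] = -1 + 4 = 3, A[2][1] + B[1][2] = 7 + 10 = 17, A[2][2] + B[2][2] = 4 + 8 = 12) = 3 (attained at k = 0)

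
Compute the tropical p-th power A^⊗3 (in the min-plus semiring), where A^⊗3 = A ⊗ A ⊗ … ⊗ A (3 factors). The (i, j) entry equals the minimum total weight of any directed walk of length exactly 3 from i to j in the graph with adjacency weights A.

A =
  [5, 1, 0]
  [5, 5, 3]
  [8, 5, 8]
A^⊗3 =
  [10, 7, 6]
  [11, 10, 9]
  [14, 11, 10]

Each entry (A^⊗3)_ij equals the minimum over all length-3 walks i = v_0 → v_1 → … → v_3 = j of Σ_t A[v_t][v_{t+1}]. For example, for (i, j) = (0, 2) we minimise over 9 possible intermediate vertex sequences; the minimum is 6, attained along the walk 0 → 1 → 0 → 2.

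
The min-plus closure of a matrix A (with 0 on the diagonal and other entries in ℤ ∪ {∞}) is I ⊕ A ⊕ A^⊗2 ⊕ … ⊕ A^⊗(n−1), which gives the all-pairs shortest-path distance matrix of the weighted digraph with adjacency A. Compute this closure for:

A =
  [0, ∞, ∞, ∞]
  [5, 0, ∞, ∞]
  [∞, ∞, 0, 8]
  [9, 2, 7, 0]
Closure =
  [0, ∞, ∞, ∞]
  [5, 0, ∞, ∞]
  [15, 10, 0, 8]
  [7, 2, 7, 0]

This is the Floyd-Warshall all-pairs shortest-path computation. For each intermediate vertex k = 0, 1, …, 3, update dist[i][j] ← min(dist[i][j], dist[i][k] + dist[k][j]). The final matrix gives, for each (i, j), the minimum total weight of any directed path from i to j (possibly empty when i = j).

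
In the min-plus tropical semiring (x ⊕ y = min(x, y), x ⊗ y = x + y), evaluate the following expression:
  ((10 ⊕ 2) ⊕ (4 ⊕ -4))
((10 ⊕ 2) ⊕ (4 ⊕ -4)) = -4

Expand innermost to outermost. Recall ⊕ takes the minimum of its arguments and ⊗ takes their sum. Working out the expression ((10 ⊕ 2) ⊕ (4 ⊕ -4)) gives -4.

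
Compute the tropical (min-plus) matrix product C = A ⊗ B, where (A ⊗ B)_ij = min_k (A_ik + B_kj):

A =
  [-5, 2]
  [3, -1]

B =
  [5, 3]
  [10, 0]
A ⊗ B =
  [0, -2]
  [8, -1]

Apply the min-plus product entry-by-entry:
  C[0][0] = min over k of (A[0][0] + B[0][0] = -5 + 5 = 0, A[0][1] + B[1][0] = 2 + 10 = 12) = 0 (attained at k = 0)
  C[0][1] = min over k of (A[0][0] + B[0][1] = -5 + 3 = -2, A[0][1] + B[1][1] = 2 + 0 = 2) = -2 (attained at k = 0)
  C[1][0] = min over k of (A[1][0] + B[0][0] = 3 + 5 = 8, A[1][1] + B[1][0] = -1 + 10 = 9) = 8 (attained at k = 0)
  C[1][1] = min over k of (A[1][0] + B[0][1] = 3 + 3 = 6, A[1][1] + B[1][1] = -1 + 0 = -1) = -1 (attained at k = 1)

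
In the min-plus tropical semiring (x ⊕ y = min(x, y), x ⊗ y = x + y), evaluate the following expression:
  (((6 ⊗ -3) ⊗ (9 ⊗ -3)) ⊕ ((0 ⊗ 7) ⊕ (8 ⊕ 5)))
(((6 ⊗ -3) ⊗ (9 ⊗ -3)) ⊕ ((0 ⊗ 7) ⊕ (8 ⊕ 5))) = 5

Expand innermost to outermost. Recall ⊕ takes the minimum of its arguments and ⊗ takes their sum. Working out the expression (((6 ⊗ -3) ⊗ (9 ⊗ -3)) ⊕ ((0 ⊗ 7) ⊕ (8 ⊕ 5))) gives 5.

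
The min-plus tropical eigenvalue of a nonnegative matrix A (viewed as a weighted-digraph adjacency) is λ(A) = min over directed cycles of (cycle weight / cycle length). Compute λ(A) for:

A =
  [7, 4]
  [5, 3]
λ(A) = 3

Enumerate directed cycles and compute their means (weight / length). Sample:
  cycle 0 → 0: weight = 7, length = 1, mean = 7/1 ≈ 7.000
  cycle 1 → 1: weight = 3, length = 1, mean = 3/1 ≈ 3.000
  cycle 0 → 1 → 0: weight = 9, length = 2, mean = 9/2 ≈ 4.500
  cycle 1 → 0 → 1: weight = 9, length = 2, mean = 9/2 ≈ 4.500
Minimum mean = 3.000, attained e.g. along the cycle 1 → 1 with weight 3 and length 1. So λ(A) = 3/1 = 3.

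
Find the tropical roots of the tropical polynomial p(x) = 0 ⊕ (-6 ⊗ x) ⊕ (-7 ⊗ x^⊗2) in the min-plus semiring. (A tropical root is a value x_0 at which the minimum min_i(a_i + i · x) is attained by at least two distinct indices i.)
Roots: {1, 6}

Each tropical root is a break point of the lower envelope of the lines y = a_i + i · x (there are 3 lines, with slopes 0, 1, ..., 2). Only the lines that attain the minimum somewhere contribute to roots; other lines are dominated. Here the surviving (envelope) indices are i = 2, i = 1, i = 0.
Intersections between consecutive envelope lines give the roots: for adjacent envelope indices i < j the intersection is x = (a_i − a_j) / (j − i). Reading off the sorted break points: {1, 6}.
Verification: at each break x_0, at least two indices attain the minimum of min_i(a_i + i · x_0).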